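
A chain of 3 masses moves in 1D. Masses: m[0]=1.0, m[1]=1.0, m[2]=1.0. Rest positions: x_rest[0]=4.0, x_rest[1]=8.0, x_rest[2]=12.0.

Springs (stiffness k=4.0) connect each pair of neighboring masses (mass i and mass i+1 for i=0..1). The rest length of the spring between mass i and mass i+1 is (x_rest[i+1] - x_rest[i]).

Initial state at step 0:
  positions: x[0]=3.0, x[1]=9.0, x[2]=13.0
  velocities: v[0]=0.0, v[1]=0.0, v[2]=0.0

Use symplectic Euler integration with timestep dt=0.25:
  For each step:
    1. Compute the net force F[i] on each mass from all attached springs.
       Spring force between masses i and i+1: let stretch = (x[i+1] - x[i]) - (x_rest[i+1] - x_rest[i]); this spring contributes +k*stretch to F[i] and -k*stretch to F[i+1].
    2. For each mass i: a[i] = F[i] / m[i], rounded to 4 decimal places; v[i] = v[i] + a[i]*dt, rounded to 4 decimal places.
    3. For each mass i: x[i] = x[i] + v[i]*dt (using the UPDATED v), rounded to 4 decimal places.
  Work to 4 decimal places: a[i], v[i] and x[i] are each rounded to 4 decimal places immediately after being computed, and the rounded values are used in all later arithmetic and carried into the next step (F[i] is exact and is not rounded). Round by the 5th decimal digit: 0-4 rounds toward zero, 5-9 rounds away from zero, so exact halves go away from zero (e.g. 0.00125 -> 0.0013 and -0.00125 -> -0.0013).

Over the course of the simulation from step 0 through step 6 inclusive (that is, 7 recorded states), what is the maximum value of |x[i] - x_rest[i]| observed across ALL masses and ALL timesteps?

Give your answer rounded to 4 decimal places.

Answer: 1.2344

Derivation:
Step 0: x=[3.0000 9.0000 13.0000] v=[0.0000 0.0000 0.0000]
Step 1: x=[3.5000 8.5000 13.0000] v=[2.0000 -2.0000 0.0000]
Step 2: x=[4.2500 7.8750 12.8750] v=[3.0000 -2.5000 -0.5000]
Step 3: x=[4.9063 7.5938 12.5000] v=[2.6250 -1.1250 -1.5000]
Step 4: x=[5.2344 7.8672 11.8985] v=[1.3125 1.0937 -2.4062]
Step 5: x=[5.2207 8.4903 11.2891] v=[-0.0547 2.4922 -2.4375]
Step 6: x=[5.0244 8.9957 10.9800] v=[-0.7851 2.0214 -1.2363]
Max displacement = 1.2344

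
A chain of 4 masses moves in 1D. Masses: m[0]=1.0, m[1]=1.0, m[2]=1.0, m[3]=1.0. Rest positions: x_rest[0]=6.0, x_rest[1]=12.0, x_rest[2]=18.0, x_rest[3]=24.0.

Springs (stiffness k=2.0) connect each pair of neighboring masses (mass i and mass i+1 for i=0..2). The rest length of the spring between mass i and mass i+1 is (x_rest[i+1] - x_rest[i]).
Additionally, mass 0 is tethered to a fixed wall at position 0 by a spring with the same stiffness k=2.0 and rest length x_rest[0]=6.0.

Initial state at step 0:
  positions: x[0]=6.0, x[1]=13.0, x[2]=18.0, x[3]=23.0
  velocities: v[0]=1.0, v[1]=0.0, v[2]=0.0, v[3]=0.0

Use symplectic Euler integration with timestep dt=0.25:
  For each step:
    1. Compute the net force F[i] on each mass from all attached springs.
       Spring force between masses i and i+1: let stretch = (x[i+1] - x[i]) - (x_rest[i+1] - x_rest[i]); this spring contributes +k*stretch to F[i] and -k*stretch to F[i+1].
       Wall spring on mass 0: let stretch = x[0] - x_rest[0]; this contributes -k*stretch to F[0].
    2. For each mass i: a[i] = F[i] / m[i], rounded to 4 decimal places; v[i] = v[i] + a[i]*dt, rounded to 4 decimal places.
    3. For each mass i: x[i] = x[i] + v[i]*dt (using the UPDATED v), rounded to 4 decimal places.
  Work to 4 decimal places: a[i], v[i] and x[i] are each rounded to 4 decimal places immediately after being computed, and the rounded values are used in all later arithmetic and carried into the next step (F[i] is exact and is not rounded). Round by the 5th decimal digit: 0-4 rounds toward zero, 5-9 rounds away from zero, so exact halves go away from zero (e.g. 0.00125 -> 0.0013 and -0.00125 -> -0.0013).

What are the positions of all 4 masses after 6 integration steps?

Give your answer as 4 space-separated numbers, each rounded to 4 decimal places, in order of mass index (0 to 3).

Step 0: x=[6.0000 13.0000 18.0000 23.0000] v=[1.0000 0.0000 0.0000 0.0000]
Step 1: x=[6.3750 12.7500 18.0000 23.1250] v=[1.5000 -1.0000 0.0000 0.5000]
Step 2: x=[6.7500 12.3594 17.9844 23.3594] v=[1.5000 -1.5625 -0.0625 0.9375]
Step 3: x=[6.9824 11.9707 17.9375 23.6719] v=[0.9297 -1.5547 -0.1875 1.2500]
Step 4: x=[6.9656 11.7043 17.8616 24.0176] v=[-0.0674 -1.0655 -0.3037 1.3828]
Step 5: x=[6.6704 11.6153 17.7855 24.3438] v=[-1.1809 -0.3562 -0.3044 1.3048]
Step 6: x=[6.1595 11.6794 17.7579 24.6002] v=[-2.0437 0.2565 -0.1104 1.0257]

Answer: 6.1595 11.6794 17.7579 24.6002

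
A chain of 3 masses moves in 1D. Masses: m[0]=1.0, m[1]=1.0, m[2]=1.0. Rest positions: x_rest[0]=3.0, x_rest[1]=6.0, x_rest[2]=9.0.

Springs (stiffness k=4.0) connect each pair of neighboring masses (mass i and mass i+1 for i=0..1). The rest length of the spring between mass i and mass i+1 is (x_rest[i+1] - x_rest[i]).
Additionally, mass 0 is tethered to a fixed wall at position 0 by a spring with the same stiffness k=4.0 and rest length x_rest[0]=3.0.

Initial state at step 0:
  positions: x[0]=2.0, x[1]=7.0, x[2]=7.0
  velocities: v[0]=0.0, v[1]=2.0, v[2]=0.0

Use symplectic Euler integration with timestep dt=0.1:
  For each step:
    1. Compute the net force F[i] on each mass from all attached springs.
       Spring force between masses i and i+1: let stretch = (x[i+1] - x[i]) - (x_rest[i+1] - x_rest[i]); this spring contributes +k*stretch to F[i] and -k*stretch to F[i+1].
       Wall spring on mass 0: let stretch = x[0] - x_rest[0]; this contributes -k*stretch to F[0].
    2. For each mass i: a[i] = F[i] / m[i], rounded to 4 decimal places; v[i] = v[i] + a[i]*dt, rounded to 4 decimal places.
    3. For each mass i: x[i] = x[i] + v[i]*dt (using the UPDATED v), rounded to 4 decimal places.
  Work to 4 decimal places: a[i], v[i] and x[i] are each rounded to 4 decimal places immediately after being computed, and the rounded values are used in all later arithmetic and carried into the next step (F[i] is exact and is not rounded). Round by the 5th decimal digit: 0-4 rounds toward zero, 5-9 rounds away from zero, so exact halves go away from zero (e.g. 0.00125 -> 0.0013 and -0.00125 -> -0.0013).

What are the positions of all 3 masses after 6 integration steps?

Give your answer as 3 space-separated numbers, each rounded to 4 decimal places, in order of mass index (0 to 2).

Step 0: x=[2.0000 7.0000 7.0000] v=[0.0000 2.0000 0.0000]
Step 1: x=[2.1200 7.0000 7.1200] v=[1.2000 0.0000 1.2000]
Step 2: x=[2.3504 6.8096 7.3552] v=[2.3040 -1.9040 2.3520]
Step 3: x=[2.6652 6.4627 7.6886] v=[3.1475 -3.4694 3.3338]
Step 4: x=[3.0252 6.0129 8.0929] v=[3.6004 -4.4980 4.0434]
Step 5: x=[3.3837 5.5268 8.5340] v=[3.5854 -4.8611 4.4114]
Step 6: x=[3.6926 5.0753 8.9749] v=[3.0892 -4.5155 4.4085]

Answer: 3.6926 5.0753 8.9749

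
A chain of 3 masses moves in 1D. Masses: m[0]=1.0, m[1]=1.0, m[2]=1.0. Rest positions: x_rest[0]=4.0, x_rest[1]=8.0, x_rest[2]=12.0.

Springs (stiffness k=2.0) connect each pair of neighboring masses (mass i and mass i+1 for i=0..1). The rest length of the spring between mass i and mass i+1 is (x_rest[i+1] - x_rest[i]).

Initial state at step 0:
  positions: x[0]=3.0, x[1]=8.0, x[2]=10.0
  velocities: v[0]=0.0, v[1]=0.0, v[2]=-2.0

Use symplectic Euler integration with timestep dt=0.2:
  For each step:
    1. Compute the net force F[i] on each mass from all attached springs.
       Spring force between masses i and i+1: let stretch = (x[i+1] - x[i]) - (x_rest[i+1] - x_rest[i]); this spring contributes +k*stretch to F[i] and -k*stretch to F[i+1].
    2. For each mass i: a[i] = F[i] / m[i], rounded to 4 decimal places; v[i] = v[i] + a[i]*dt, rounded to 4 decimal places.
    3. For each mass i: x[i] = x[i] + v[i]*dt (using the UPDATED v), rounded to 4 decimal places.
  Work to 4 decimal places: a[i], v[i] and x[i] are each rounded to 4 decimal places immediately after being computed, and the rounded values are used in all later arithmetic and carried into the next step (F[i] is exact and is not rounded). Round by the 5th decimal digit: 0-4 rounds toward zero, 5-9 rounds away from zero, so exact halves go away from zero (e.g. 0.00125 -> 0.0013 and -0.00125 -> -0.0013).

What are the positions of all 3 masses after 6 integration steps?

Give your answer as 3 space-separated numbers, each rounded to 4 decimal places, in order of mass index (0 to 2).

Answer: 3.2617 5.2196 10.1187

Derivation:
Step 0: x=[3.0000 8.0000 10.0000] v=[0.0000 0.0000 -2.0000]
Step 1: x=[3.0800 7.7600 9.7600] v=[0.4000 -1.2000 -1.2000]
Step 2: x=[3.2144 7.3056 9.6800] v=[0.6720 -2.2720 -0.4000]
Step 3: x=[3.3561 6.7139 9.7300] v=[0.7085 -2.9587 0.2502]
Step 4: x=[3.4464 6.0948 9.8588] v=[0.4516 -3.0954 0.6438]
Step 5: x=[3.4286 5.5650 10.0064] v=[-0.0890 -2.6492 0.7382]
Step 6: x=[3.2617 5.2196 10.1187] v=[-0.8344 -1.7272 0.5616]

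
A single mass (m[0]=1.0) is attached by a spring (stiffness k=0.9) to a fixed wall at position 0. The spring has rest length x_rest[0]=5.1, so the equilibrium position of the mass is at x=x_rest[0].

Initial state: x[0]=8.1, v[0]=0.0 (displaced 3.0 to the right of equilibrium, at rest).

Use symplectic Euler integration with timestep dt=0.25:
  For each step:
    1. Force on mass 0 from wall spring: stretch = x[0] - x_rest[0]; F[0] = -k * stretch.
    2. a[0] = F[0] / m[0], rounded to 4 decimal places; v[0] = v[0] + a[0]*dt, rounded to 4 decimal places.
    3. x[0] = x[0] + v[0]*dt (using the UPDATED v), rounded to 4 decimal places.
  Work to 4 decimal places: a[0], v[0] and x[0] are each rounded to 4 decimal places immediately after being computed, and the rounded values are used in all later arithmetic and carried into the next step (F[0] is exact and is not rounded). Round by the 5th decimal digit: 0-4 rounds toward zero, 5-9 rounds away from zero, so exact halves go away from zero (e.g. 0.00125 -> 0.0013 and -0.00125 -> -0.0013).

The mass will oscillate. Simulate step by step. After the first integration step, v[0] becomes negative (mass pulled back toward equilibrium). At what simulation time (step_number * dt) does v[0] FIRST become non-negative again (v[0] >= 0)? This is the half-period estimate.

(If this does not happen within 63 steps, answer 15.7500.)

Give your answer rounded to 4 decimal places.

Answer: 3.5000

Derivation:
Step 0: x=[8.1000] v=[0.0000]
Step 1: x=[7.9313] v=[-0.6750]
Step 2: x=[7.6033] v=[-1.3121]
Step 3: x=[7.1345] v=[-1.8754]
Step 4: x=[6.5512] v=[-2.3332]
Step 5: x=[5.8863] v=[-2.6597]
Step 6: x=[5.1772] v=[-2.8366]
Step 7: x=[4.4637] v=[-2.8540]
Step 8: x=[3.7860] v=[-2.7108]
Step 9: x=[3.1822] v=[-2.4152]
Step 10: x=[2.6863] v=[-1.9837]
Step 11: x=[2.3262] v=[-1.4406]
Step 12: x=[2.1221] v=[-0.8165]
Step 13: x=[2.0855] v=[-0.1465]
Step 14: x=[2.2185] v=[0.5318]
First v>=0 after going negative at step 14, time=3.5000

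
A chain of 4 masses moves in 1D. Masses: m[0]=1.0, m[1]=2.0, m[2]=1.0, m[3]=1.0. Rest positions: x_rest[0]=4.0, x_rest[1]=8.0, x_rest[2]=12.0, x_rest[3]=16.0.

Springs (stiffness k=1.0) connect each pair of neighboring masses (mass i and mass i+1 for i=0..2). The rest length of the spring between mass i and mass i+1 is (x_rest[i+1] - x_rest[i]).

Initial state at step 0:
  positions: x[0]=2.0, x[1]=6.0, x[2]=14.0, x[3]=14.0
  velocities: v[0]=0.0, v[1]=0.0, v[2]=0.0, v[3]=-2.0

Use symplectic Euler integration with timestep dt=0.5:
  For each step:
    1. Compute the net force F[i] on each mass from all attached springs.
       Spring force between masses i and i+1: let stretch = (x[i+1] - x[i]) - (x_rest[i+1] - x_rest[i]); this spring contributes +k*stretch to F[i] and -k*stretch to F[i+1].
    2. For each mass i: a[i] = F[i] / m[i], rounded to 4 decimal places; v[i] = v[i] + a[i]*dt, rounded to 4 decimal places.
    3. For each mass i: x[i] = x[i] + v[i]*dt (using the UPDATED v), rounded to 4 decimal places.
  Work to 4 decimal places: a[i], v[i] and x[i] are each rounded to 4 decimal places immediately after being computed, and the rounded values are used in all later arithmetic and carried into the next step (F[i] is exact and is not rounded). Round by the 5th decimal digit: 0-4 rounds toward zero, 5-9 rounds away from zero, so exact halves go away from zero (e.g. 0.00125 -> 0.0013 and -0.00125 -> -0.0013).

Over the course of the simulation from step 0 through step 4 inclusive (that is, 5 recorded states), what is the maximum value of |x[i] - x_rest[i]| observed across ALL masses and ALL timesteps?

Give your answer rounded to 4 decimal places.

Step 0: x=[2.0000 6.0000 14.0000 14.0000] v=[0.0000 0.0000 0.0000 -2.0000]
Step 1: x=[2.0000 6.5000 12.0000 14.0000] v=[0.0000 1.0000 -4.0000 0.0000]
Step 2: x=[2.1250 7.1250 9.1250 14.5000] v=[0.2500 1.2500 -5.7500 1.0000]
Step 3: x=[2.5000 7.3750 7.0938 14.6563] v=[0.7500 0.5000 -4.0625 0.3125]
Step 4: x=[3.0938 6.9805 7.0235 13.9219] v=[1.1875 -0.7891 -0.1407 -1.4688]
Max displacement = 4.9765

Answer: 4.9765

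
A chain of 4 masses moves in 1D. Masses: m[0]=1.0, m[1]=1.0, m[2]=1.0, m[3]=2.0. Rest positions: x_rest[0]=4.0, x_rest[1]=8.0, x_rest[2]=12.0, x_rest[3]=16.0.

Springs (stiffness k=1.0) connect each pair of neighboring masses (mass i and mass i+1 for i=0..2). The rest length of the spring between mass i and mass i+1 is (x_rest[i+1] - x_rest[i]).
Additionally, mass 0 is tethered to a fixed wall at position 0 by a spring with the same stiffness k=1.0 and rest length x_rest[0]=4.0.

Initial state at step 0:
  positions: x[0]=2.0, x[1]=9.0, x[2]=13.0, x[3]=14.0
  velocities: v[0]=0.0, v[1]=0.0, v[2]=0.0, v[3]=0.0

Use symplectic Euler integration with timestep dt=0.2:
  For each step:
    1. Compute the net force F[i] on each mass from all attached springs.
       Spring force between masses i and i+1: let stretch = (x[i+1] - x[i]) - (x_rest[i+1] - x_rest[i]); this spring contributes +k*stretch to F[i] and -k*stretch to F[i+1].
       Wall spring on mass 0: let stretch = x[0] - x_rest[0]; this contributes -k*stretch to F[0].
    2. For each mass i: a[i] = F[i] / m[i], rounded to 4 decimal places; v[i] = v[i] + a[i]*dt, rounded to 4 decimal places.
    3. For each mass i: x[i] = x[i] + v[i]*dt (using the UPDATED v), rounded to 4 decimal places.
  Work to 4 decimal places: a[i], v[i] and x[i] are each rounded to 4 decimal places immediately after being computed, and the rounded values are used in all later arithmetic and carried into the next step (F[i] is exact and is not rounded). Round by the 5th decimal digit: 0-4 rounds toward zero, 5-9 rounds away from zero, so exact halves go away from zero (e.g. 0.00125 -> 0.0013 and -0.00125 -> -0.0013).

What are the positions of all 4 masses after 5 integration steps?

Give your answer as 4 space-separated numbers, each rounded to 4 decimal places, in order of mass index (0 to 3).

Answer: 4.3308 7.6059 11.4458 14.7800

Derivation:
Step 0: x=[2.0000 9.0000 13.0000 14.0000] v=[0.0000 0.0000 0.0000 0.0000]
Step 1: x=[2.2000 8.8800 12.8800 14.0600] v=[1.0000 -0.6000 -0.6000 0.3000]
Step 2: x=[2.5792 8.6528 12.6472 14.1764] v=[1.8960 -1.1360 -1.1640 0.5820]
Step 3: x=[3.0982 8.3424 12.3158 14.3422] v=[2.5949 -1.5518 -1.6570 0.8291]
Step 4: x=[3.7030 7.9812 11.9065 14.5475] v=[3.0241 -1.8060 -2.0464 1.0265]
Step 5: x=[4.3308 7.6059 11.4458 14.7800] v=[3.1391 -1.8766 -2.3033 1.1624]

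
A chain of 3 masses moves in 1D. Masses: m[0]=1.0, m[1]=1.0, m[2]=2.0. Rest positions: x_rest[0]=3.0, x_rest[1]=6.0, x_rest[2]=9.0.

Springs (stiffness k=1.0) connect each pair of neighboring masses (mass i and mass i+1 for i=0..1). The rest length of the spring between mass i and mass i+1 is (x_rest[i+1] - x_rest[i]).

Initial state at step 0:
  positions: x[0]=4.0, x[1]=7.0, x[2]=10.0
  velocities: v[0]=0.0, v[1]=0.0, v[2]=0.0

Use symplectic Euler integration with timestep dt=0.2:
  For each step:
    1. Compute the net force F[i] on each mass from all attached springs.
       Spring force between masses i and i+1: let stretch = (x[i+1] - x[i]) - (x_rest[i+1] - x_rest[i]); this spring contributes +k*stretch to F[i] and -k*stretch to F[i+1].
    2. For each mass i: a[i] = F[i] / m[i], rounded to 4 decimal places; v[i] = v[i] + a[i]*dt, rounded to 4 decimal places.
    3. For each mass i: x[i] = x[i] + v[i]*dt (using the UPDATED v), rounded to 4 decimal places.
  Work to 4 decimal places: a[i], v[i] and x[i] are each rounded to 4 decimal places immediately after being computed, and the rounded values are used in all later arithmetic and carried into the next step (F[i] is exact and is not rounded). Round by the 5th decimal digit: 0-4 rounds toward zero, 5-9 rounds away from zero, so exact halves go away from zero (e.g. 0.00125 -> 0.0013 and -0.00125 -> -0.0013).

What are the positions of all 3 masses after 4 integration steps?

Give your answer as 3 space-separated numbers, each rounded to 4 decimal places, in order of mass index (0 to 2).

Answer: 4.0000 7.0000 10.0000

Derivation:
Step 0: x=[4.0000 7.0000 10.0000] v=[0.0000 0.0000 0.0000]
Step 1: x=[4.0000 7.0000 10.0000] v=[0.0000 0.0000 0.0000]
Step 2: x=[4.0000 7.0000 10.0000] v=[0.0000 0.0000 0.0000]
Step 3: x=[4.0000 7.0000 10.0000] v=[0.0000 0.0000 0.0000]
Step 4: x=[4.0000 7.0000 10.0000] v=[0.0000 0.0000 0.0000]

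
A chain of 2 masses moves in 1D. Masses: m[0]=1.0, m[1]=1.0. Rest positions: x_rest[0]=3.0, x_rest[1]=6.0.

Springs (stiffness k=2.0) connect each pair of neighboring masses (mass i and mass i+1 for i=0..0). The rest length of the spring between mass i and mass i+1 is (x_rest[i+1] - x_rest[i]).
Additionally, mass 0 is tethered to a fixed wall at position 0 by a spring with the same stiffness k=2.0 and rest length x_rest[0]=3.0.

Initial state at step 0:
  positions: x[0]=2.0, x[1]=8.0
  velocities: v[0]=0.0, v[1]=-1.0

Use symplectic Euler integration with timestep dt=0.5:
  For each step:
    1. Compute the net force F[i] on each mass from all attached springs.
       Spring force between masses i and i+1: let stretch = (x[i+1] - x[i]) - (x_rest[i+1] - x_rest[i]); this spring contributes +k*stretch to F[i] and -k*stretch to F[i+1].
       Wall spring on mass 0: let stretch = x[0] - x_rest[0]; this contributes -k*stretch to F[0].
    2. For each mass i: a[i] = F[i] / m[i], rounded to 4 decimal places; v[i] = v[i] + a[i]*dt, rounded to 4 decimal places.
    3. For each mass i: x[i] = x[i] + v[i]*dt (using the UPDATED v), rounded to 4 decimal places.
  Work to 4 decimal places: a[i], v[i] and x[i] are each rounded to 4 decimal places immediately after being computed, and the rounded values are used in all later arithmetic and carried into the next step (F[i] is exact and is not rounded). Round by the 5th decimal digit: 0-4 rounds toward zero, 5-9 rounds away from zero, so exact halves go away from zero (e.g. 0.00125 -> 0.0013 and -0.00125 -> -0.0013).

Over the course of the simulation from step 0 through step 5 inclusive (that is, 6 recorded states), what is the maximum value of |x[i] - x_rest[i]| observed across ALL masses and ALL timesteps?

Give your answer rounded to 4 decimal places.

Step 0: x=[2.0000 8.0000] v=[0.0000 -1.0000]
Step 1: x=[4.0000 6.0000] v=[4.0000 -4.0000]
Step 2: x=[5.0000 4.5000] v=[2.0000 -3.0000]
Step 3: x=[3.2500 4.7500] v=[-3.5000 0.5000]
Step 4: x=[0.6250 5.7500] v=[-5.2500 2.0000]
Step 5: x=[0.2500 5.6875] v=[-0.7500 -0.1250]
Max displacement = 2.7500

Answer: 2.7500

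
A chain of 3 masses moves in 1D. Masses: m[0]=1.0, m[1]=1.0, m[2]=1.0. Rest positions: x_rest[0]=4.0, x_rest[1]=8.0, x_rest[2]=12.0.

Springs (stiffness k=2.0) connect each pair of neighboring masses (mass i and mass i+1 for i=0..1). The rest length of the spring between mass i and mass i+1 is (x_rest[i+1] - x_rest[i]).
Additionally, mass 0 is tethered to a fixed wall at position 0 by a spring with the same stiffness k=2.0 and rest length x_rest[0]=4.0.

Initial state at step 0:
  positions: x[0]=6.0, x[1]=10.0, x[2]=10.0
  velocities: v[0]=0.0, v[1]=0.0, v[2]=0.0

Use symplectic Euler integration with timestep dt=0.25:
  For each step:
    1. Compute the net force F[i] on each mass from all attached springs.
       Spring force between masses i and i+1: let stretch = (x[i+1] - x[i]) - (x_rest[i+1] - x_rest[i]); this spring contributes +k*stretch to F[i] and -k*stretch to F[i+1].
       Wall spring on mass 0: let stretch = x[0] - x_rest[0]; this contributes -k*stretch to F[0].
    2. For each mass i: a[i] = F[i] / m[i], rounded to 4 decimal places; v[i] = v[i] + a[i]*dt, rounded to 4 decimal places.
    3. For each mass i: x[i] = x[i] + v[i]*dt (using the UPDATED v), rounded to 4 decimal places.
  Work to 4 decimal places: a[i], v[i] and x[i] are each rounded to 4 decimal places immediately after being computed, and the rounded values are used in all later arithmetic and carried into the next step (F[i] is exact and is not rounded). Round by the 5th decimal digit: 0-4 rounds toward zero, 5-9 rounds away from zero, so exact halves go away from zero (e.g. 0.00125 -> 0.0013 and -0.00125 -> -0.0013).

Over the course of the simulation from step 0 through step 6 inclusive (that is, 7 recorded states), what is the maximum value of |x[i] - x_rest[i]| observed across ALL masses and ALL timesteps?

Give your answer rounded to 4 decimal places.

Step 0: x=[6.0000 10.0000 10.0000] v=[0.0000 0.0000 0.0000]
Step 1: x=[5.7500 9.5000 10.5000] v=[-1.0000 -2.0000 2.0000]
Step 2: x=[5.2500 8.6563 11.3750] v=[-2.0000 -3.3750 3.5000]
Step 3: x=[4.5195 7.7266 12.4102] v=[-2.9219 -3.7188 4.1407]
Step 4: x=[3.6250 6.9815 13.3599] v=[-3.5781 -2.9806 3.7989]
Step 5: x=[2.6969 6.6141 14.0123] v=[-3.7124 -1.4697 2.6097]
Step 6: x=[1.9213 6.6818 14.2400] v=[-3.1023 0.2708 0.9106]
Max displacement = 2.2400

Answer: 2.2400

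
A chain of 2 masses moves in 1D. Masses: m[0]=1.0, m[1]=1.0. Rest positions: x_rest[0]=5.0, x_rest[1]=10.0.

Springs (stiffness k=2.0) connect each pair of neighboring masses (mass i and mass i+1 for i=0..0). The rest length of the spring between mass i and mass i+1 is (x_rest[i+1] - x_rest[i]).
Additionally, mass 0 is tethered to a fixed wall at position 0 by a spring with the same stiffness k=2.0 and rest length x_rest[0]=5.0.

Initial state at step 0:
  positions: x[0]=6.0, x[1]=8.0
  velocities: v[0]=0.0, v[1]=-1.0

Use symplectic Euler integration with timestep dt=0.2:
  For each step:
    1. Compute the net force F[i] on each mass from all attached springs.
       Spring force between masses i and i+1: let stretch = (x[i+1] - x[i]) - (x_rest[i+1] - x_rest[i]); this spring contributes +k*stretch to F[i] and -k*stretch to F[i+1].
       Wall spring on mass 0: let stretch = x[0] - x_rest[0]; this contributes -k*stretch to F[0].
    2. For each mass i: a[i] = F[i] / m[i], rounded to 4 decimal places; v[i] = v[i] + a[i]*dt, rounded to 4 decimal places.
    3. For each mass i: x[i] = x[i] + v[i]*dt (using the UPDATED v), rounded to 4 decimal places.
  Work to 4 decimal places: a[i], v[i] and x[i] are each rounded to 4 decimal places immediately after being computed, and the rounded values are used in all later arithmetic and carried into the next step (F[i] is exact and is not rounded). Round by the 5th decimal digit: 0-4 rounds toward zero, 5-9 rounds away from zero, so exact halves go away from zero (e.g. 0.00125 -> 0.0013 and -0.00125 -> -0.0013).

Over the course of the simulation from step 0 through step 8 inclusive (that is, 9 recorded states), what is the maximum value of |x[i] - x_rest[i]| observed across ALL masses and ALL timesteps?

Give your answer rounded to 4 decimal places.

Answer: 2.2789

Derivation:
Step 0: x=[6.0000 8.0000] v=[0.0000 -1.0000]
Step 1: x=[5.6800 8.0400] v=[-1.6000 0.2000]
Step 2: x=[5.0944 8.2912] v=[-2.9280 1.2560]
Step 3: x=[4.3570 8.6867] v=[-3.6870 1.9773]
Step 4: x=[3.6174 9.1358] v=[-3.6979 2.2454]
Step 5: x=[3.0299 9.5434] v=[-2.9375 2.0380]
Step 6: x=[2.7211 9.8299] v=[-1.5441 1.4326]
Step 7: x=[2.7633 9.9477] v=[0.2110 0.5891]
Step 8: x=[3.1592 9.8908] v=[1.9794 -0.2847]
Max displacement = 2.2789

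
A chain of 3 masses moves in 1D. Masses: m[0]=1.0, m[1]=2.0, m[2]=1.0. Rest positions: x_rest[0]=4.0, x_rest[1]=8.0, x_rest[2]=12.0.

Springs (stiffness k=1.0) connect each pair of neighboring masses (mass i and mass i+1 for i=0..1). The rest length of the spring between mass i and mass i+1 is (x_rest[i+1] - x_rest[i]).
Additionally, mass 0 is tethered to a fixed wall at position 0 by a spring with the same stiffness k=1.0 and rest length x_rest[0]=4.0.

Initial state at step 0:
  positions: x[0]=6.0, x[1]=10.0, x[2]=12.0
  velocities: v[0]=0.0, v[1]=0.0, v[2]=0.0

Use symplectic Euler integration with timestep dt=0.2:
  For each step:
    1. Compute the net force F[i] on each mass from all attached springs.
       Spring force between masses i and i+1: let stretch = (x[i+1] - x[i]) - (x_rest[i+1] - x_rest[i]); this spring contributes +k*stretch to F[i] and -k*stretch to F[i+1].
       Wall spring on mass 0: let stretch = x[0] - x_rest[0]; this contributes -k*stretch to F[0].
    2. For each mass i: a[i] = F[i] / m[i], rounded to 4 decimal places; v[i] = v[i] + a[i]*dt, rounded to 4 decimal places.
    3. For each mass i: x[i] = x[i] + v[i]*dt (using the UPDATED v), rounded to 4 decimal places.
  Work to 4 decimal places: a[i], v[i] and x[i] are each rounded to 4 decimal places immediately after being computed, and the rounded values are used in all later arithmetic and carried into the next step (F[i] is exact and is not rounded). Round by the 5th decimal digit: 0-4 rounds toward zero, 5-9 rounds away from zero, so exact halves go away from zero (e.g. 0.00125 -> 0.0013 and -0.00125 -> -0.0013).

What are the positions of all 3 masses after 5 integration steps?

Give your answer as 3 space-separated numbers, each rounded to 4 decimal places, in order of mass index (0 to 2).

Answer: 4.9593 9.4542 13.0391

Derivation:
Step 0: x=[6.0000 10.0000 12.0000] v=[0.0000 0.0000 0.0000]
Step 1: x=[5.9200 9.9600 12.0800] v=[-0.4000 -0.2000 0.4000]
Step 2: x=[5.7648 9.8816 12.2352] v=[-0.7760 -0.3920 0.7760]
Step 3: x=[5.5437 9.7679 12.4563] v=[-1.1056 -0.5683 1.1053]
Step 4: x=[5.2698 9.6235 12.7298] v=[-1.3695 -0.7219 1.3676]
Step 5: x=[4.9593 9.4542 13.0391] v=[-1.5527 -0.8466 1.5463]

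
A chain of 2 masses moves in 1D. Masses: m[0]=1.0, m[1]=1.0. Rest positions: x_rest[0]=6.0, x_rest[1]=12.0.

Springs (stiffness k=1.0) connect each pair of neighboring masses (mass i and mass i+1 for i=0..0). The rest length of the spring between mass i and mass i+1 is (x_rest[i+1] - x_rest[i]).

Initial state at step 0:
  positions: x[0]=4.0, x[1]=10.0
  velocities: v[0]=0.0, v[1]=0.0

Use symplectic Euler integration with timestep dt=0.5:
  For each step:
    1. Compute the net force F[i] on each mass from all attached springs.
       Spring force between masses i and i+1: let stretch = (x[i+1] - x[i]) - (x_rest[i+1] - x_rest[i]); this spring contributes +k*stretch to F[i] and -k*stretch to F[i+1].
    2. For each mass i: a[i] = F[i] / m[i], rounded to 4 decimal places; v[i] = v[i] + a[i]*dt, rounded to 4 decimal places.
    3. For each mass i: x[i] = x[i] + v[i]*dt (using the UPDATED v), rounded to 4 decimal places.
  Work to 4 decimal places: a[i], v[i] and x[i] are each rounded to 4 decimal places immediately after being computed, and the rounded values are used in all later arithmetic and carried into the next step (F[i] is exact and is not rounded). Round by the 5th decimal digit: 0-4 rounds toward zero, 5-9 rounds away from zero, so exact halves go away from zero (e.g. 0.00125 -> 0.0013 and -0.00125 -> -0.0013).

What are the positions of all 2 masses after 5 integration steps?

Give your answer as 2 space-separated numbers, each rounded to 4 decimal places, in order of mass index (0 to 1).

Answer: 4.0000 10.0000

Derivation:
Step 0: x=[4.0000 10.0000] v=[0.0000 0.0000]
Step 1: x=[4.0000 10.0000] v=[0.0000 0.0000]
Step 2: x=[4.0000 10.0000] v=[0.0000 0.0000]
Step 3: x=[4.0000 10.0000] v=[0.0000 0.0000]
Step 4: x=[4.0000 10.0000] v=[0.0000 0.0000]
Step 5: x=[4.0000 10.0000] v=[0.0000 0.0000]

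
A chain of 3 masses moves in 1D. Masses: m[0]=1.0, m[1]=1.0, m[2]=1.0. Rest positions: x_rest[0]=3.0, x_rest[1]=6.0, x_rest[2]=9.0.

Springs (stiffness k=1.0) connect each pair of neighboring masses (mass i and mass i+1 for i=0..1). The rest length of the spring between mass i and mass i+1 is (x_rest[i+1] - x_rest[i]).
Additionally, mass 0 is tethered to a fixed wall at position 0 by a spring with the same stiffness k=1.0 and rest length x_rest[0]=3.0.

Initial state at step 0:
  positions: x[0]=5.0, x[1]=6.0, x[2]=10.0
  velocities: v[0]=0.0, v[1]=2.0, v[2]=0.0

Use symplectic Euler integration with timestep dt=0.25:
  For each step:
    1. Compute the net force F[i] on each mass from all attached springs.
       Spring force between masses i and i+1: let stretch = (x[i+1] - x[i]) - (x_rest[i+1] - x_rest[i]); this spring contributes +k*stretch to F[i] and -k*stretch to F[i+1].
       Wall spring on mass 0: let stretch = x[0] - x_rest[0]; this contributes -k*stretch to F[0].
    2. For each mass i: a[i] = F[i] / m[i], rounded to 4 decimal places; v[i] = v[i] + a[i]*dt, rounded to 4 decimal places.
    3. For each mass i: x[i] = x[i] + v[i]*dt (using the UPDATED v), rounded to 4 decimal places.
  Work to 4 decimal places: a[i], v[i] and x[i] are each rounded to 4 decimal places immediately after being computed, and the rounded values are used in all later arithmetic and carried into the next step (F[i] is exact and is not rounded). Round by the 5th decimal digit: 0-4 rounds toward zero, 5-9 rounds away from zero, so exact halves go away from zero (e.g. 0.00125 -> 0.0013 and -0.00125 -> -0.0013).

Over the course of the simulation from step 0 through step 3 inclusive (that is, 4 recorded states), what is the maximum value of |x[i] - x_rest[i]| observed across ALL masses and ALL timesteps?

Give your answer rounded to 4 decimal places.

Answer: 2.1809

Derivation:
Step 0: x=[5.0000 6.0000 10.0000] v=[0.0000 2.0000 0.0000]
Step 1: x=[4.7500 6.6875 9.9375] v=[-1.0000 2.7500 -0.2500]
Step 2: x=[4.3242 7.4570 9.8594] v=[-1.7031 3.0781 -0.3125]
Step 3: x=[3.8240 8.1809 9.8186] v=[-2.0010 2.8955 -0.1631]
Max displacement = 2.1809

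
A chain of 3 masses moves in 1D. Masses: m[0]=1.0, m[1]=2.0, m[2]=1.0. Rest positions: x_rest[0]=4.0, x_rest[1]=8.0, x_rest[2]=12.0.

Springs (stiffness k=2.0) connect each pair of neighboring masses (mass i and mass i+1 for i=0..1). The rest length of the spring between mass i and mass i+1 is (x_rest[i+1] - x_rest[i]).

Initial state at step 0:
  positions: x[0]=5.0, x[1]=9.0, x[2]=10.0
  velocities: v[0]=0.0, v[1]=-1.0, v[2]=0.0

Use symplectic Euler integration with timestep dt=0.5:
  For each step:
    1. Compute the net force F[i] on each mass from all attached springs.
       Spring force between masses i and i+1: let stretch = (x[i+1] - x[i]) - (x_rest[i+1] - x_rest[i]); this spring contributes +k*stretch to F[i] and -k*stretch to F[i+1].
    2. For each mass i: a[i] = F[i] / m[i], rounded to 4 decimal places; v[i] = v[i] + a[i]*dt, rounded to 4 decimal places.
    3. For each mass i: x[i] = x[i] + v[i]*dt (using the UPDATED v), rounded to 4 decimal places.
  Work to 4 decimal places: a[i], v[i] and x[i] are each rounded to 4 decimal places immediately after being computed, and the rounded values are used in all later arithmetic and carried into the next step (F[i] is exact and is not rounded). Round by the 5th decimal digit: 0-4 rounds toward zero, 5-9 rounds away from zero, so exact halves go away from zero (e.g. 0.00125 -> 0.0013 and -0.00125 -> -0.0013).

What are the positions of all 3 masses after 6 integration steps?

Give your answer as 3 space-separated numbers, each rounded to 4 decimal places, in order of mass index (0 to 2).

Step 0: x=[5.0000 9.0000 10.0000] v=[0.0000 -1.0000 0.0000]
Step 1: x=[5.0000 7.7500 11.5000] v=[0.0000 -2.5000 3.0000]
Step 2: x=[4.3750 6.7500 13.1250] v=[-1.2500 -2.0000 3.2500]
Step 3: x=[2.9375 6.7500 13.5625] v=[-2.8750 0.0000 0.8750]
Step 4: x=[1.4063 7.5000 12.5938] v=[-3.0625 1.5000 -1.9375]
Step 5: x=[0.9219 8.0001 11.0782] v=[-0.9688 1.0001 -3.0313]
Step 6: x=[1.9766 7.5001 10.0235] v=[2.1094 -1.0000 -2.1094]

Answer: 1.9766 7.5001 10.0235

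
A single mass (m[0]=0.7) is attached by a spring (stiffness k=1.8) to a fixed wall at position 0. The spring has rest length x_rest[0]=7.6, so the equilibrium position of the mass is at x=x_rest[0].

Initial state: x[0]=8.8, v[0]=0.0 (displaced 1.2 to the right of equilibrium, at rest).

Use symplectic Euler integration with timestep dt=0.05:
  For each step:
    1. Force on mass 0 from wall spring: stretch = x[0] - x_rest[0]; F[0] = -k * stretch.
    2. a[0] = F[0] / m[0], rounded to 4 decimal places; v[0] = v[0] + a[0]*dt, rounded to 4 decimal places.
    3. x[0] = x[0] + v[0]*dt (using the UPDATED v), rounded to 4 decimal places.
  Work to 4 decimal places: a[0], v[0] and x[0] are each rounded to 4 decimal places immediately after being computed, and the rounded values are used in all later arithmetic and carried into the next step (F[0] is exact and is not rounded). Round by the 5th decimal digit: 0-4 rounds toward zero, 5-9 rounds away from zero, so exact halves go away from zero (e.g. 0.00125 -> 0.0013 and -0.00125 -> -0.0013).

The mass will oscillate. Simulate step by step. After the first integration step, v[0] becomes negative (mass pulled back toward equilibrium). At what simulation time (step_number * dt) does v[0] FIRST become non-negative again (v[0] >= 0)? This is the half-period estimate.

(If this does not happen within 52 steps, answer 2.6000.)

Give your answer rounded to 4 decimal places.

Answer: 2.0000

Derivation:
Step 0: x=[8.8000] v=[0.0000]
Step 1: x=[8.7923] v=[-0.1543]
Step 2: x=[8.7769] v=[-0.3076]
Step 3: x=[8.7540] v=[-0.4589]
Step 4: x=[8.7236] v=[-0.6073]
Step 5: x=[8.6860] v=[-0.7518]
Step 6: x=[8.6414] v=[-0.8914]
Step 7: x=[8.5901] v=[-1.0253]
Step 8: x=[8.5325] v=[-1.1526]
Step 9: x=[8.4689] v=[-1.2725]
Step 10: x=[8.3997] v=[-1.3842]
Step 11: x=[8.3254] v=[-1.4870]
Step 12: x=[8.2464] v=[-1.5803]
Step 13: x=[8.1632] v=[-1.6634]
Step 14: x=[8.0764] v=[-1.7358]
Step 15: x=[7.9865] v=[-1.7971]
Step 16: x=[7.8942] v=[-1.8468]
Step 17: x=[7.8000] v=[-1.8846]
Step 18: x=[7.7045] v=[-1.9103]
Step 19: x=[7.6083] v=[-1.9237]
Step 20: x=[7.5121] v=[-1.9248]
Step 21: x=[7.4164] v=[-1.9135]
Step 22: x=[7.3219] v=[-1.8899]
Step 23: x=[7.2292] v=[-1.8541]
Step 24: x=[7.1389] v=[-1.8064]
Step 25: x=[7.0515] v=[-1.7471]
Step 26: x=[6.9677] v=[-1.6766]
Step 27: x=[6.8879] v=[-1.5953]
Step 28: x=[6.8127] v=[-1.5037]
Step 29: x=[6.7426] v=[-1.4025]
Step 30: x=[6.6780] v=[-1.2923]
Step 31: x=[6.6193] v=[-1.1738]
Step 32: x=[6.5669] v=[-1.0477]
Step 33: x=[6.5212] v=[-0.9149]
Step 34: x=[6.4824] v=[-0.7762]
Step 35: x=[6.4508] v=[-0.6325]
Step 36: x=[6.4266] v=[-0.4847]
Step 37: x=[6.4099] v=[-0.3338]
Step 38: x=[6.4009] v=[-0.1808]
Step 39: x=[6.3996] v=[-0.0266]
Step 40: x=[6.4060] v=[0.1277]
First v>=0 after going negative at step 40, time=2.0000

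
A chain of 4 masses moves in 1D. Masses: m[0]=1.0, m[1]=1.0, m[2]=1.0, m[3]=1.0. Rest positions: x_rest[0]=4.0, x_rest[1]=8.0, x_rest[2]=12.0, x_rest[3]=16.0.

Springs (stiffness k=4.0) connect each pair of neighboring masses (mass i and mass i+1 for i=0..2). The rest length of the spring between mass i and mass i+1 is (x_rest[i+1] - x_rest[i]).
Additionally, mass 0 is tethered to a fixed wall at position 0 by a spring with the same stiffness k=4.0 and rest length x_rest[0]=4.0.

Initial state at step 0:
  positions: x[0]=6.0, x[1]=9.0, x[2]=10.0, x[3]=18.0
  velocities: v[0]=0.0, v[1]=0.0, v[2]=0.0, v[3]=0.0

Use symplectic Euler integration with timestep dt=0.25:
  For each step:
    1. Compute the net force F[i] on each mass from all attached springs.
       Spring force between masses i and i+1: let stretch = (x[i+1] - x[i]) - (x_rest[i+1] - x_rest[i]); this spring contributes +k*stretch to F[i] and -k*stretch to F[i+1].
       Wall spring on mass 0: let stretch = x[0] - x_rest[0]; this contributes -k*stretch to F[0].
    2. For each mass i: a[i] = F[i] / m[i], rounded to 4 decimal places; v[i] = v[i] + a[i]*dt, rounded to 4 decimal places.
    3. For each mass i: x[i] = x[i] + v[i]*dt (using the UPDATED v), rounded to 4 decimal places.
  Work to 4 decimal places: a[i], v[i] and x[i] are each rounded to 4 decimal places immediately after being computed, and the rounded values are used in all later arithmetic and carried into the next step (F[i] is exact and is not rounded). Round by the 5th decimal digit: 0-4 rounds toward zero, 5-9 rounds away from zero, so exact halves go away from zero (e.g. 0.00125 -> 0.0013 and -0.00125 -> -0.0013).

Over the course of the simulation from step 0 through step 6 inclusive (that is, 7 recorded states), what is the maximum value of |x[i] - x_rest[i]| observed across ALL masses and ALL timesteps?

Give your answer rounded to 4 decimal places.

Answer: 3.1719

Derivation:
Step 0: x=[6.0000 9.0000 10.0000 18.0000] v=[0.0000 0.0000 0.0000 0.0000]
Step 1: x=[5.2500 8.5000 11.7500 17.0000] v=[-3.0000 -2.0000 7.0000 -4.0000]
Step 2: x=[4.0000 8.0000 14.0000 15.6875] v=[-5.0000 -2.0000 9.0000 -5.2500]
Step 3: x=[2.7500 8.0000 15.1719 14.9531] v=[-5.0000 0.0000 4.6875 -2.9375]
Step 4: x=[2.1250 8.4805 14.4961 15.2734] v=[-2.5000 1.9219 -2.7032 1.2813]
Step 5: x=[2.5576 8.8760 12.5107 16.3994] v=[1.7305 1.5820 -7.9415 4.5040]
Step 6: x=[3.9304 8.6006 10.5888 17.5532] v=[5.4913 -1.1017 -7.6875 4.6153]
Max displacement = 3.1719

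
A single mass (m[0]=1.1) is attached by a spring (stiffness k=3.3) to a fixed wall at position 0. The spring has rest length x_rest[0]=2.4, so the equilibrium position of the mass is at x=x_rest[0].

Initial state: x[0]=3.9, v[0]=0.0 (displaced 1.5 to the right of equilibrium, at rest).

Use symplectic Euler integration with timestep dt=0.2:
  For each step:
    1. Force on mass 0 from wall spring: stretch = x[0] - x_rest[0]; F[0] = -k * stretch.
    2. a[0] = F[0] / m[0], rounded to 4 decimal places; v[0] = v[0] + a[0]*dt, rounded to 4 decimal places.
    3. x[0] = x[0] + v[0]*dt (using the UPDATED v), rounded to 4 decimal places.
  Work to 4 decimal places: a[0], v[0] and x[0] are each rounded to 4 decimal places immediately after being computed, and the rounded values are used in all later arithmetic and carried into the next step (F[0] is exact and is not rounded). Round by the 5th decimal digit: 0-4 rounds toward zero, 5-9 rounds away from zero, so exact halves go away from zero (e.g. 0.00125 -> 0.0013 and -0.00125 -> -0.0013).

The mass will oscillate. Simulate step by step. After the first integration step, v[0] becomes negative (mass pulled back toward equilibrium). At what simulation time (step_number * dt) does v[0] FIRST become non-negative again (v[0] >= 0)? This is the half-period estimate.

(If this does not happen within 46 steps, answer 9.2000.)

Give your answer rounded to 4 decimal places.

Answer: 2.0000

Derivation:
Step 0: x=[3.9000] v=[0.0000]
Step 1: x=[3.7200] v=[-0.9000]
Step 2: x=[3.3816] v=[-1.6920]
Step 3: x=[2.9254] v=[-2.2810]
Step 4: x=[2.4062] v=[-2.5962]
Step 5: x=[1.8862] v=[-2.5999]
Step 6: x=[1.4279] v=[-2.2916]
Step 7: x=[1.0862] v=[-1.7083]
Step 8: x=[0.9022] v=[-0.9200]
Step 9: x=[0.8979] v=[-0.0213]
Step 10: x=[1.0739] v=[0.8800]
First v>=0 after going negative at step 10, time=2.0000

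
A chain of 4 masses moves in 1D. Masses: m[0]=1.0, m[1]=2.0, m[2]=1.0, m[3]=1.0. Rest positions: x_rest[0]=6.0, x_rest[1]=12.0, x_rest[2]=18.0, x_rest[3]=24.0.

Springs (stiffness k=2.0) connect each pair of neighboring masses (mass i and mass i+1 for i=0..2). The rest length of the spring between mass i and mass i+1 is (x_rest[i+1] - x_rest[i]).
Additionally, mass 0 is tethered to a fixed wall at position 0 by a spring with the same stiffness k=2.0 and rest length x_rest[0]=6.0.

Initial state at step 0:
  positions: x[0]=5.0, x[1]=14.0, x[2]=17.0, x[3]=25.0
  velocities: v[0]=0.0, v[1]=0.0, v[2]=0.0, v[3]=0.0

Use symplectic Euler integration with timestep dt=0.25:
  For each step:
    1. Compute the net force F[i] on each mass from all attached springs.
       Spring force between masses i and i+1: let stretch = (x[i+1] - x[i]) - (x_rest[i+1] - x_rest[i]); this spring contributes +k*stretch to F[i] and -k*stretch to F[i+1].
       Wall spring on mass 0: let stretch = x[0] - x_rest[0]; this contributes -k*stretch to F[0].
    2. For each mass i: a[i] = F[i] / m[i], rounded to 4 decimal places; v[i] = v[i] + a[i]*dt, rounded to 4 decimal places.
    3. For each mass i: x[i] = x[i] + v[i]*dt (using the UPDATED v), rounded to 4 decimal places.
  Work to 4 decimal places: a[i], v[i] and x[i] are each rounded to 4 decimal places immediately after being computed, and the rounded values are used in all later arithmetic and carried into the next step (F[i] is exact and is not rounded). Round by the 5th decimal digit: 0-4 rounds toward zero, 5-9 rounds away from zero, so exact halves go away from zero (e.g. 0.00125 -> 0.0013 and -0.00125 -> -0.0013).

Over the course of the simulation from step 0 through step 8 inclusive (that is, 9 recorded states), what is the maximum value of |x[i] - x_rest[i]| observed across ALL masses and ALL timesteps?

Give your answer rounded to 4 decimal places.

Step 0: x=[5.0000 14.0000 17.0000 25.0000] v=[0.0000 0.0000 0.0000 0.0000]
Step 1: x=[5.5000 13.6250 17.6250 24.7500] v=[2.0000 -1.5000 2.5000 -1.0000]
Step 2: x=[6.3281 12.9922 18.6406 24.3594] v=[3.3125 -2.5313 4.0625 -1.5625]
Step 3: x=[7.1982 12.2959 19.6650 24.0039] v=[3.4805 -2.7852 4.0977 -1.4219]
Step 4: x=[7.8058 11.7416 20.3107 23.8561] v=[2.4303 -2.2174 2.5826 -0.5914]
Step 5: x=[7.9296 11.4768 20.3284 24.0151] v=[0.4953 -1.0591 0.0708 0.6359]
Step 6: x=[7.5056 11.5436 19.7005 24.4633] v=[-1.6959 0.2670 -2.5117 1.7926]
Step 7: x=[6.6482 11.8678 18.6483 25.0661] v=[-3.4297 1.2967 -4.2088 2.4112]
Step 8: x=[5.6122 12.2895 17.5508 25.6167] v=[-4.1440 1.6869 -4.3902 2.2023]
Max displacement = 2.3284

Answer: 2.3284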